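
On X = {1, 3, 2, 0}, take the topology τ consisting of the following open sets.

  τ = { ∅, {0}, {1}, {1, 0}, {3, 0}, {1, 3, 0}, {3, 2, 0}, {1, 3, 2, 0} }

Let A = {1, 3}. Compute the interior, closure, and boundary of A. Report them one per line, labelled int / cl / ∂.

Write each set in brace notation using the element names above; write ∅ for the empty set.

open subsets of A: ∅, {1}; so int(A) = {1}
closure: X∖int(X∖A) = X∖{0} = {1, 3, 2}
∂A = {1, 3, 2} minus {1} = {3, 2}

int(A) = {1}
cl(A)  = {1, 3, 2}
∂A     = {3, 2}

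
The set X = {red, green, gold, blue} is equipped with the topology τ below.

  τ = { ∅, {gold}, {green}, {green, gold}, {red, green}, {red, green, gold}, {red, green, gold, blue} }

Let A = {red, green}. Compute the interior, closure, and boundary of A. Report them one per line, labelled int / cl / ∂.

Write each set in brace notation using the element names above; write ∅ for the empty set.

U open, U⊆A: ∅, {green}, {red, green}. int(A) = ⋃ = {red, green}
X∖A={gold, blue}, int(X∖A)={gold}, hence cl(A)={red, green, blue}
∂A: remove int from cl → {blue}

int(A) = {red, green}
cl(A)  = {red, green, blue}
∂A     = {blue}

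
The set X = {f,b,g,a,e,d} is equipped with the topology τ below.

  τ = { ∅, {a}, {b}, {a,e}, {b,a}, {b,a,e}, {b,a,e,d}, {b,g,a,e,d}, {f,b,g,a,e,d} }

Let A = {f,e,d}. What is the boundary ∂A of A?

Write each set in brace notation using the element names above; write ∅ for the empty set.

{f,g,e,d}

U open, U⊆A: ∅. int(A) = ⋃ = ∅
X∖A={b,g,a}, int(X∖A)={b,a}, hence cl(A)={f,g,e,d}
∂A: remove int from cl → {f,g,e,d}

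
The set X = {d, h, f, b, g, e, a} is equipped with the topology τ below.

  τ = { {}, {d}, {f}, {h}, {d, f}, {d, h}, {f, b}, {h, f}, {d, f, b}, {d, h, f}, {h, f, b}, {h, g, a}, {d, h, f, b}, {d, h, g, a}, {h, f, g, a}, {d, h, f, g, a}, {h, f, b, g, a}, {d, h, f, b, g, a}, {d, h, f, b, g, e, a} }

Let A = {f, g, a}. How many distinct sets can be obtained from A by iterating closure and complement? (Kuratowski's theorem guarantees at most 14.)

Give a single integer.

cl via duality: int({d, h, b, e}) = {d, h}, so X∖{d, h} = {f, b, g, e, a}
Write k for closure, c for complement:
  1. A     = {f, g, a}
  2. kA    = {f, b, g, e, a}
  3. cA    = {d, h, b, e}
  4. ckA   = {d, h}
  5. kcA   = {d, h, b, g, e, a}
  6. kckA  = {d, h, g, e, a}
  7. ckcA  = {f}
  8. ckckA = {f, b}
  9. kckcA = {f, b, e}
  10. ckckcA = {d, h, g, a}
applying k or c yields no new set

10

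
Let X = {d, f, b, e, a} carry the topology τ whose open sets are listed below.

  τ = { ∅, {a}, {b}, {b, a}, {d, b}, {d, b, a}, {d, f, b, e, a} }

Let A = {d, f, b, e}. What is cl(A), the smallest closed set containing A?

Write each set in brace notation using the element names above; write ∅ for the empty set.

{d, f, b, e}

cl via duality: int({a}) = {a}, so X∖{a} = {d, f, b, e}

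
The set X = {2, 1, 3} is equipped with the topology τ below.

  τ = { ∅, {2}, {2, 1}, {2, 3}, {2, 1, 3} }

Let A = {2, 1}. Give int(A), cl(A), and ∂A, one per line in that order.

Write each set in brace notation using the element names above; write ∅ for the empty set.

int(A) = {2, 1}
cl(A)  = {2, 1, 3}
∂A     = {3}

interior: largest open inside A is {2, 1} (from ∅, {2}, {2, 1})
cl via duality: int({3}) = ∅, so X∖∅ = {2, 1, 3}
cl∖int = {3}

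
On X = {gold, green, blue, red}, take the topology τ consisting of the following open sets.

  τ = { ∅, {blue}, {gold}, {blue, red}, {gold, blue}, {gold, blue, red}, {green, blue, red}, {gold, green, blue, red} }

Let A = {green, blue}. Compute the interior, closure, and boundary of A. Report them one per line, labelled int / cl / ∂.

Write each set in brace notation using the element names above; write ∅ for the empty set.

U open, U⊆A: ∅, {blue}. int(A) = ⋃ = {blue}
X∖A={gold, red}, int(X∖A)={gold}, hence cl(A)={green, blue, red}
∂A: remove int from cl → {green, red}

int(A) = {blue}
cl(A)  = {green, blue, red}
∂A     = {green, red}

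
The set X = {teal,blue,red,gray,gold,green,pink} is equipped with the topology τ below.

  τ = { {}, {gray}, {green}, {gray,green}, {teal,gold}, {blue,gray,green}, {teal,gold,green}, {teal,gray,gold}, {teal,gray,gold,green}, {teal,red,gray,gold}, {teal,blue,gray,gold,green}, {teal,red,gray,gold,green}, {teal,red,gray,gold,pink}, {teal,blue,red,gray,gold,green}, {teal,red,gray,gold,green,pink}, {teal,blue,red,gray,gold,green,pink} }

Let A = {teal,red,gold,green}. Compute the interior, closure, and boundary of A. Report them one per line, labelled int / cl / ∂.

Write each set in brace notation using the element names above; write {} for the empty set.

int(A) = {teal,gold,green}
cl(A)  = {teal,blue,red,gold,green,pink}
∂A     = {blue,red,pink}

interior: largest open inside A is {teal,gold,green} (from {}, {green}, {teal,gold}, {teal,gold,green})
cl via duality: int({blue,gray,pink}) = {gray}, so X∖{gray} = {teal,blue,red,gold,green,pink}
cl∖int = {blue,red,pink}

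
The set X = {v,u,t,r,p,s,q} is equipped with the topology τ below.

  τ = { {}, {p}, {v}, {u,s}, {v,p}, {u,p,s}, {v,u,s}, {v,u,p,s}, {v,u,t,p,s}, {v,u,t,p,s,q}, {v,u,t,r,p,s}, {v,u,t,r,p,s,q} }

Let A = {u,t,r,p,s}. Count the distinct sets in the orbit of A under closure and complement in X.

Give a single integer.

6

closure: X∖int(X∖A) = X∖{v} = {u,t,r,p,s,q}
Let k=closure and c=complement:
  1. A     = {u,t,r,p,s}
  2. kA    = {u,t,r,p,s,q}
  3. cA    = {v,q}
  4. ckA   = {v}
  5. kcA   = {v,t,r,q}
  6. ckcA  = {u,p,s}
— saturated at 6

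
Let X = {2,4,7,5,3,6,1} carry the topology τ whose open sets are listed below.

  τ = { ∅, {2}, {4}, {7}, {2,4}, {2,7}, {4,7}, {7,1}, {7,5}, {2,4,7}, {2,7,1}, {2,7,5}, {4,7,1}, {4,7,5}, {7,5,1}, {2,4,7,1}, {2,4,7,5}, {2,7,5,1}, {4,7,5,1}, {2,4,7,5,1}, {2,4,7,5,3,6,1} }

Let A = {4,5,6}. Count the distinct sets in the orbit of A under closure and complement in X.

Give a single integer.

closure: X∖int(X∖A) = X∖{2,7,1} = {4,5,3,6}
Let k=closure and c=complement:
  1. A     = {4,5,6}
  2. kA    = {4,5,3,6}
  3. cA    = {2,7,3,1}
  4. ckA   = {2,7,1}
  5. kcA   = {2,7,5,3,6,1}
  6. ckcA  = {4}
  7. kckcA = {4,3,6}
  8. ckckcA = {2,7,5,1}
— saturated at 8

8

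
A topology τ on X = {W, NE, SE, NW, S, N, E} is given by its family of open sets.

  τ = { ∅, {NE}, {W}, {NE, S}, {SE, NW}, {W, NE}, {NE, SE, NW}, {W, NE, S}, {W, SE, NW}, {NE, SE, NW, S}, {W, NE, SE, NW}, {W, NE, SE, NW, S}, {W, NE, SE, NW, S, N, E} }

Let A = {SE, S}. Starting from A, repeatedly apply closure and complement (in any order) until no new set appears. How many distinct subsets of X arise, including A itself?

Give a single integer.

X∖A={W, NE, NW, N, E}, int(X∖A)={W, NE}, hence cl(A)={SE, NW, S, N, E}
Orbit (k=closure, c=complement):
  1. A     = {SE, S}
  2. kA    = {SE, NW, S, N, E}
  3. cA    = {W, NE, NW, N, E}
  4. ckA   = {W, NE}
  5. kcA   = {W, NE, SE, NW, S, N, E}
  6. kckA  = {W, NE, S, N, E}
  7. ckcA  = ∅
  8. ckckA = {SE, NW}
  9. kckckA = {SE, NW, N, E}
  10. ckckckA = {W, NE, S}
(closed under both — stop)

10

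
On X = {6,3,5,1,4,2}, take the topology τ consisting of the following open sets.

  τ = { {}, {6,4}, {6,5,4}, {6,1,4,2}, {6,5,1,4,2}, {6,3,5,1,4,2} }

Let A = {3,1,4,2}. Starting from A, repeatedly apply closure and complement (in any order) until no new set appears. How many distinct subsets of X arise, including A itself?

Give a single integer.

4

X∖A={6,5}, int(X∖A)={}, hence cl(A)={6,3,5,1,4,2}
Orbit (k=closure, c=complement):
  1. A     = {3,1,4,2}
  2. kA    = {6,3,5,1,4,2}
  3. cA    = {6,5}
  4. ckA   = {}
(closed under both — stop)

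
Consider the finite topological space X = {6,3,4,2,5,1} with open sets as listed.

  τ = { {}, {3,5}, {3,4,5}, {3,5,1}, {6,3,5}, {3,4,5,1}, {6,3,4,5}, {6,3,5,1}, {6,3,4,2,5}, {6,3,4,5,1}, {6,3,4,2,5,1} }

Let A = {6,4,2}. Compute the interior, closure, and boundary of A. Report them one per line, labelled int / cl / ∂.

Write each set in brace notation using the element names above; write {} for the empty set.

interior: largest open inside A is {} (from {})
cl via duality: int({3,5,1}) = {3,5,1}, so X∖{3,5,1} = {6,4,2}
cl∖int = {6,4,2}

int(A) = {}
cl(A)  = {6,4,2}
∂A     = {6,4,2}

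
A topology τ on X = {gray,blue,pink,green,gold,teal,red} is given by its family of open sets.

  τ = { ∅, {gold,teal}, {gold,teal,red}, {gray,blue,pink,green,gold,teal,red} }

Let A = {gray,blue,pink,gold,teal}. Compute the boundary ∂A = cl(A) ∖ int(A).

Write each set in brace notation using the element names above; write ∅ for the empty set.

{gray,blue,pink,green,red}

open subsets of A: ∅, {gold,teal}; so int(A) = {gold,teal}
closure: X∖int(X∖A) = X∖∅ = {gray,blue,pink,green,gold,teal,red}
∂A = {gray,blue,pink,green,gold,teal,red} minus {gold,teal} = {gray,blue,pink,green,red}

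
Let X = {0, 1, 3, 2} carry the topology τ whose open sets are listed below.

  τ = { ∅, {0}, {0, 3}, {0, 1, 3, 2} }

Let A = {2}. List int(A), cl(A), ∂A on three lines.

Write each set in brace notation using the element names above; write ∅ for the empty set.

interior: largest open inside A is ∅ (from ∅)
cl via duality: int({0, 1, 3}) = {0, 3}, so X∖{0, 3} = {1, 2}
cl∖int = {1, 2}

int(A) = ∅
cl(A)  = {1, 2}
∂A     = {1, 2}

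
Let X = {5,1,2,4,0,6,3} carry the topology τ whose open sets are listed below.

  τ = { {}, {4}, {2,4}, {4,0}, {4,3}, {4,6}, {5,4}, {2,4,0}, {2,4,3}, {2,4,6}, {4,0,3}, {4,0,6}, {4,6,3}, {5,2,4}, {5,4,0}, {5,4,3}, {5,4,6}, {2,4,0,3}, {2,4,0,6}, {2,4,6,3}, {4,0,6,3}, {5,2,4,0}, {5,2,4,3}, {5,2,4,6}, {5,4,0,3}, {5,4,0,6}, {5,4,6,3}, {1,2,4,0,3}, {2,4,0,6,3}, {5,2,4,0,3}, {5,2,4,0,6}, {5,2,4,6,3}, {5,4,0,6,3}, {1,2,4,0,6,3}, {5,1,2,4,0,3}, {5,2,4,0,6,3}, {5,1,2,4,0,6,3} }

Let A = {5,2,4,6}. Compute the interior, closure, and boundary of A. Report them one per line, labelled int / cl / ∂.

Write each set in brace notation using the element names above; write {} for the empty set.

U open, U⊆A: {}, {4}, {2,4}, {5,4}, {4,6}, {5,4,6}, {5,2,4}, {2,4,6}, {5,2,4,6}. int(A) = ⋃ = {5,2,4,6}
X∖A={1,0,3}, int(X∖A)={}, hence cl(A)={5,1,2,4,0,6,3}
∂A: remove int from cl → {1,0,3}

int(A) = {5,2,4,6}
cl(A)  = {5,1,2,4,0,6,3}
∂A     = {1,0,3}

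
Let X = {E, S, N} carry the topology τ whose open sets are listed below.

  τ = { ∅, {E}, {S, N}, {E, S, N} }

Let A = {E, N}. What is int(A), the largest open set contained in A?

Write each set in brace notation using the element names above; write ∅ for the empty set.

{E}

opens ⊆ A: ∅, {E}; union → int = {E}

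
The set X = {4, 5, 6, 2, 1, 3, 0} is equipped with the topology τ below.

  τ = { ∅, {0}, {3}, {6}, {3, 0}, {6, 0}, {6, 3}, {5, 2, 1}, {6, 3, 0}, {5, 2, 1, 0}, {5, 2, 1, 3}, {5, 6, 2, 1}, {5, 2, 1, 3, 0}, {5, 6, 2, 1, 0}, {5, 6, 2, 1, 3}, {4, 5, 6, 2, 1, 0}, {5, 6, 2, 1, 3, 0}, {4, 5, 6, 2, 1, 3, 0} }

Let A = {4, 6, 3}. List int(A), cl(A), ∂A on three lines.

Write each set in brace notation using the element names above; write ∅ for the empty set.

U open, U⊆A: ∅, {6}, {3}, {6, 3}. int(A) = ⋃ = {6, 3}
X∖A={5, 2, 1, 0}, int(X∖A)={5, 2, 1, 0}, hence cl(A)={4, 6, 3}
∂A: remove int from cl → {4}

int(A) = {6, 3}
cl(A)  = {4, 6, 3}
∂A     = {4}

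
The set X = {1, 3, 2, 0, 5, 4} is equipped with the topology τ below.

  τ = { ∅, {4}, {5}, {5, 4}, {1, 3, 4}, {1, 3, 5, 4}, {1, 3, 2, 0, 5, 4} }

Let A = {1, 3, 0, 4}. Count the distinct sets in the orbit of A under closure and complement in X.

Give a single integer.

6

complement {2, 5}; its interior {5}; cl(A) = X∖{5} = {1, 3, 2, 0, 4}
With k = closure, c = complement:
  1. A     = {1, 3, 0, 4}
  2. kA    = {1, 3, 2, 0, 4}
  3. cA    = {2, 5}
  4. ckA   = {5}
  5. kcA   = {2, 0, 5}
  6. ckcA  = {1, 3, 4}
k, c of each give nothing new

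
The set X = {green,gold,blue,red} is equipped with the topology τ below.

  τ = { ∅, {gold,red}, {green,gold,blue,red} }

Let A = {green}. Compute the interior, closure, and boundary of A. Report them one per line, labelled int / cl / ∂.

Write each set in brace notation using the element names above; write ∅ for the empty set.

int(A) = ∅
cl(A)  = {green,blue}
∂A     = {green,blue}

opens ⊆ A: ∅; union → int = ∅
complement {gold,blue,red}; its interior {gold,red}; cl(A) = X∖{gold,red} = {green,blue}
boundary = {green,blue} ∖ ∅ = {green,blue}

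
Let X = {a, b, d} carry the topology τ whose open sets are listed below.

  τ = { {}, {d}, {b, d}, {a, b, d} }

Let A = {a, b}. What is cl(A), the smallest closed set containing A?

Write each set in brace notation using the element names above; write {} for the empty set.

{a, b}

complement {d}; its interior {d}; cl(A) = X∖{d} = {a, b}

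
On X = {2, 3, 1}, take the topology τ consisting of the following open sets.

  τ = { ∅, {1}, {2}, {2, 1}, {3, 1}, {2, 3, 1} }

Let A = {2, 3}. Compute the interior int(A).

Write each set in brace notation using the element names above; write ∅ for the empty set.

opens ⊆ A: ∅, {2}; union → int = {2}

{2}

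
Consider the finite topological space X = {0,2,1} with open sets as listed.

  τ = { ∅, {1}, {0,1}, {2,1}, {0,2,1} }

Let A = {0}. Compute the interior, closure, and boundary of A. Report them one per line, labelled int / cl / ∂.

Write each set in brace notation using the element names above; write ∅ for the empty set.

U open, U⊆A: ∅. int(A) = ⋃ = ∅
X∖A={2,1}, int(X∖A)={2,1}, hence cl(A)={0}
∂A: remove int from cl → {0}

int(A) = ∅
cl(A)  = {0}
∂A     = {0}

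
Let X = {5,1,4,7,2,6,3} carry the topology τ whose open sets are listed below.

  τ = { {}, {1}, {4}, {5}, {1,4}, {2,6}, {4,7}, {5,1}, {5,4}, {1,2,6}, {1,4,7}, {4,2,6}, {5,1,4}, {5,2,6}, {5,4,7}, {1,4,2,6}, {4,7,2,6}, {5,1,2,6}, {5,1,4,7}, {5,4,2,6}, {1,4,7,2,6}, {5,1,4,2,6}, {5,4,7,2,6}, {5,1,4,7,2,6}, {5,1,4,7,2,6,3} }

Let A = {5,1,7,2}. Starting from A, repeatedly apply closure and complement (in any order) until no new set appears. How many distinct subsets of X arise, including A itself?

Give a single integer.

closure: X∖int(X∖A) = X∖{4} = {5,1,7,2,6,3}
Let k=closure and c=complement:
  1. A     = {5,1,7,2}
  2. kA    = {5,1,7,2,6,3}
  3. cA    = {4,6,3}
  4. ckA   = {4}
  5. kcA   = {4,7,2,6,3}
  6. kckA  = {4,7,3}
  7. ckcA  = {5,1}
  8. ckckA = {5,1,2,6}
  9. kckcA = {5,1,3}
  10. kckckA = {5,1,2,6,3}
  11. ckckcA = {4,7,2,6}
  12. ckckckA = {4,7}
— saturated at 12

12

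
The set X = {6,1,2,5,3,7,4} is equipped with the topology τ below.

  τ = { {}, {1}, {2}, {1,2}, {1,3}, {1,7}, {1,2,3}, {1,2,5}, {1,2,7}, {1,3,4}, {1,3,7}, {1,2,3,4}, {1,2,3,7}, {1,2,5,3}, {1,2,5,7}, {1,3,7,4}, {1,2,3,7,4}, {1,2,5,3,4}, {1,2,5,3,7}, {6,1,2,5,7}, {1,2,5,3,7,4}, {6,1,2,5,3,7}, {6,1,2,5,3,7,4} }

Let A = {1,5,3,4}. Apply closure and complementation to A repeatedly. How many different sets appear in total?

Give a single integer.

8

complement {6,2,7}; its interior {2}; cl(A) = X∖{2} = {6,1,5,3,7,4}
With k = closure, c = complement:
  1. A     = {1,5,3,4}
  2. kA    = {6,1,5,3,7,4}
  3. cA    = {6,2,7}
  4. ckA   = {2}
  5. kcA   = {6,2,5,7}
  6. kckA  = {6,2,5}
  7. ckcA  = {1,3,4}
  8. ckckA = {1,3,7,4}
k, c of each give nothing new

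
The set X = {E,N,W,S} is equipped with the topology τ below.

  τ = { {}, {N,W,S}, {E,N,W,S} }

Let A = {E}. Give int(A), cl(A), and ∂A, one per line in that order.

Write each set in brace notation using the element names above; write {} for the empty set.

int(A) = {}
cl(A)  = {E}
∂A     = {E}

U open, U⊆A: {}. int(A) = ⋃ = {}
X∖A={N,W,S}, int(X∖A)={N,W,S}, hence cl(A)={E}
∂A: remove int from cl → {E}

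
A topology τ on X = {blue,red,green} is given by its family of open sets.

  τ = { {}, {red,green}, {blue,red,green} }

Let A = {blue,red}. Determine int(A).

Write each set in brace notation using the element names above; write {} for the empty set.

{}

U open, U⊆A: {}. int(A) = ⋃ = {}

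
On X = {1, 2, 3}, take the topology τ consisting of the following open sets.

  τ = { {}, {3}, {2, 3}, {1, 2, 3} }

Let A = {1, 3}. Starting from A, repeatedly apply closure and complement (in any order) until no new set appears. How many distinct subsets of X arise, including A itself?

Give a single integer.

X∖A={2}, int(X∖A)={}, hence cl(A)={1, 2, 3}
Orbit (k=closure, c=complement):
  1. A     = {1, 3}
  2. kA    = {1, 2, 3}
  3. cA    = {2}
  4. ckA   = {}
  5. kcA   = {1, 2}
  6. ckcA  = {3}
(closed under both — stop)

6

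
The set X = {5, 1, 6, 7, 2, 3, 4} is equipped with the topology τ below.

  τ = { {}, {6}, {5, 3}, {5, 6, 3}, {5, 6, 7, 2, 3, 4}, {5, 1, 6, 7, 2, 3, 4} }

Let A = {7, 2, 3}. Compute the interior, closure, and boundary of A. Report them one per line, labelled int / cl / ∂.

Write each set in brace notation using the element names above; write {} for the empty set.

opens ⊆ A: {}; union → int = {}
complement {5, 1, 6, 4}; its interior {6}; cl(A) = X∖{6} = {5, 1, 7, 2, 3, 4}
boundary = {5, 1, 7, 2, 3, 4} ∖ {} = {5, 1, 7, 2, 3, 4}

int(A) = {}
cl(A)  = {5, 1, 7, 2, 3, 4}
∂A     = {5, 1, 7, 2, 3, 4}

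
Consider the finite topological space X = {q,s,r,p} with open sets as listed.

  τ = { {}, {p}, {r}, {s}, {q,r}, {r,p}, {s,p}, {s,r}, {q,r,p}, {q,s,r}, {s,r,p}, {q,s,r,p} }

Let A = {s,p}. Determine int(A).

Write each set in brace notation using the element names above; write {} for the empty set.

{s,p}

U open, U⊆A: {}, {s}, {p}, {s,p}. int(A) = ⋃ = {s,p}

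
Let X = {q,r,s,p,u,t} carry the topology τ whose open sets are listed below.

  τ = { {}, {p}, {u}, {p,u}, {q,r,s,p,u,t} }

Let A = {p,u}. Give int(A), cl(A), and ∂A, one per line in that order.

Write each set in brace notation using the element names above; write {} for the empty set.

opens ⊆ A: {}, {u}, {p}, {p,u}; union → int = {p,u}
complement {q,r,s,t}; its interior {}; cl(A) = X∖{} = {q,r,s,p,u,t}
boundary = {q,r,s,p,u,t} ∖ {p,u} = {q,r,s,t}

int(A) = {p,u}
cl(A)  = {q,r,s,p,u,t}
∂A     = {q,r,s,t}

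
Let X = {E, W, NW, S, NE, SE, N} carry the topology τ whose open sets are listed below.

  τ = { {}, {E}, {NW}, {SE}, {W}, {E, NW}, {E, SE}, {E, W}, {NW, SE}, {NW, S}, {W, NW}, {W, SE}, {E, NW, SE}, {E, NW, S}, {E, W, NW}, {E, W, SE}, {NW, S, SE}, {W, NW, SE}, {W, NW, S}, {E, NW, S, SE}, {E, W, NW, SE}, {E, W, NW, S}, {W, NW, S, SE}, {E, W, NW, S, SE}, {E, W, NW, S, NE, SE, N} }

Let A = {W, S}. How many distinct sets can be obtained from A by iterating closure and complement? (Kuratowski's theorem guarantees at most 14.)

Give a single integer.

complement {E, NW, NE, SE, N}; its interior {E, NW, SE}; cl(A) = X∖{E, NW, SE} = {W, S, NE, N}
With k = closure, c = complement:
  1. A     = {W, S}
  2. kA    = {W, S, NE, N}
  3. cA    = {E, NW, NE, SE, N}
  4. ckA   = {E, NW, SE}
  5. kcA   = {E, NW, S, NE, SE, N}
  6. ckcA  = {W}
  7. kckcA = {W, NE, N}
  8. ckckcA = {E, NW, S, SE}
k, c of each give nothing new

8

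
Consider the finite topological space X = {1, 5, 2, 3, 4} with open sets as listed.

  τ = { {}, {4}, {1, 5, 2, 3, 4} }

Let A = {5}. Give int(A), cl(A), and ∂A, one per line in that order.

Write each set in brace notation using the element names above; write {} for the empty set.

int(A) = {}
cl(A)  = {1, 5, 2, 3}
∂A     = {1, 5, 2, 3}

U open, U⊆A: {}. int(A) = ⋃ = {}
X∖A={1, 2, 3, 4}, int(X∖A)={4}, hence cl(A)={1, 5, 2, 3}
∂A: remove int from cl → {1, 5, 2, 3}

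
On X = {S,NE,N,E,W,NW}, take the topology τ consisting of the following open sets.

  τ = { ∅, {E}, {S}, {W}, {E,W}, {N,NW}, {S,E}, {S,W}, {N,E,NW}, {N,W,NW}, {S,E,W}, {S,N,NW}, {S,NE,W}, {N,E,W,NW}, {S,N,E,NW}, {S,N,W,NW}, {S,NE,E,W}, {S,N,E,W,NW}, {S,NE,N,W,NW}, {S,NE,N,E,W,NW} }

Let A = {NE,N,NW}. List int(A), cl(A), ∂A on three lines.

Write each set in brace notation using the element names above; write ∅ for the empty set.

int(A) = {N,NW}
cl(A)  = {NE,N,NW}
∂A     = {NE}

U open, U⊆A: ∅, {N,NW}. int(A) = ⋃ = {N,NW}
X∖A={S,E,W}, int(X∖A)={S,E,W}, hence cl(A)={NE,N,NW}
∂A: remove int from cl → {NE}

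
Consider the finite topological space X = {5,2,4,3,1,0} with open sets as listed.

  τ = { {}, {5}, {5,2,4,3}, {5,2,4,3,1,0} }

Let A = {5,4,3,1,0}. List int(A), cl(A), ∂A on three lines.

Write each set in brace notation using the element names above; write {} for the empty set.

interior: largest open inside A is {5} (from {}, {5})
cl via duality: int({2}) = {}, so X∖{} = {5,2,4,3,1,0}
cl∖int = {2,4,3,1,0}

int(A) = {5}
cl(A)  = {5,2,4,3,1,0}
∂A     = {2,4,3,1,0}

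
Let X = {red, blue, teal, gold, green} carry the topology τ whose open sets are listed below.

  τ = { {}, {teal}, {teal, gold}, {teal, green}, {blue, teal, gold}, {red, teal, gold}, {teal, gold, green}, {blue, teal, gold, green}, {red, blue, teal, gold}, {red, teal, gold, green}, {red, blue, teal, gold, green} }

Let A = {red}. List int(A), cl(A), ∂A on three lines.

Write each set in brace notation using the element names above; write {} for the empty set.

int(A) = {}
cl(A)  = {red}
∂A     = {red}

U open, U⊆A: {}. int(A) = ⋃ = {}
X∖A={blue, teal, gold, green}, int(X∖A)={blue, teal, gold, green}, hence cl(A)={red}
∂A: remove int from cl → {red}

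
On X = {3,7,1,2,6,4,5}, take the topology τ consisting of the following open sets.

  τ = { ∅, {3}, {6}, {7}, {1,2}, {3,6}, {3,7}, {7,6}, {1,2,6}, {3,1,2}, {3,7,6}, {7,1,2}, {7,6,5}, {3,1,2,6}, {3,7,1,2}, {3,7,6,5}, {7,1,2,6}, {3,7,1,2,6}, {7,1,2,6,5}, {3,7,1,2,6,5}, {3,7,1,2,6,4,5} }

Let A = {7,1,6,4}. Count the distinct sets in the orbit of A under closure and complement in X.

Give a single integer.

cl via duality: int({3,2,5}) = {3}, so X∖{3} = {7,1,2,6,4,5}
Write k for closure, c for complement:
  1. A     = {7,1,6,4}
  2. kA    = {7,1,2,6,4,5}
  3. cA    = {3,2,5}
  4. ckA   = {3}
  5. kcA   = {3,1,2,4,5}
  6. kckA  = {3,4}
  7. ckcA  = {7,6}
  8. ckckA = {7,1,2,6,5}
  9. kckcA = {7,6,4,5}
  10. ckckcA = {3,1,2}
  11. kckckcA = {3,1,2,4}
  12. ckckckcA = {7,6,5}
applying k or c yields no new set

12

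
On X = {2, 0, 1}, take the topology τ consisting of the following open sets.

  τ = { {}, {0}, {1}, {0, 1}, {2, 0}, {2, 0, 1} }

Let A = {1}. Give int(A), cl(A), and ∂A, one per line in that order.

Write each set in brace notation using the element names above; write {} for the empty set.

int(A) = {1}
cl(A)  = {1}
∂A     = {}

opens ⊆ A: {}, {1}; union → int = {1}
complement {2, 0}; its interior {2, 0}; cl(A) = X∖{2, 0} = {1}
boundary = {1} ∖ {1} = {}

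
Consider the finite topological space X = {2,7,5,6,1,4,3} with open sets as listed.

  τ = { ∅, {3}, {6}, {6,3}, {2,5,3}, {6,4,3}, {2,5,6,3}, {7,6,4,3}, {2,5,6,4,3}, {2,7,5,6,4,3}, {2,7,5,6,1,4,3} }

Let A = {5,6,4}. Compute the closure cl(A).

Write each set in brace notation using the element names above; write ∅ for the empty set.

{2,7,5,6,1,4}

cl via duality: int({2,7,1,3}) = {3}, so X∖{3} = {2,7,5,6,1,4}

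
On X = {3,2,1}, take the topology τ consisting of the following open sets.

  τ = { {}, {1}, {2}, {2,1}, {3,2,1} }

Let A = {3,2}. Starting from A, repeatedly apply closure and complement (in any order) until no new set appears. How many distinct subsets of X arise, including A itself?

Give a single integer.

4

complement {1}; its interior {1}; cl(A) = X∖{1} = {3,2}
With k = closure, c = complement:
  1. A     = {3,2}
  2. cA    = {1}
  3. kcA   = {3,1}
  4. ckcA  = {2}
k, c of each give nothing new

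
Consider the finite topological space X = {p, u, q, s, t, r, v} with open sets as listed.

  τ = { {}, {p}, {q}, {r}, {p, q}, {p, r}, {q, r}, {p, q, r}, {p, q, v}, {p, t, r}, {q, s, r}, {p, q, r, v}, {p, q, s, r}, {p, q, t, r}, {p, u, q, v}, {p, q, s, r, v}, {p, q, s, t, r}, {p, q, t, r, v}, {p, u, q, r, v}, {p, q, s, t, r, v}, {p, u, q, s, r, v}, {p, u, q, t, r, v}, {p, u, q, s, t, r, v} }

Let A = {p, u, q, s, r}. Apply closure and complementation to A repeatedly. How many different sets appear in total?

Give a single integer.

closure: X∖int(X∖A) = X∖{} = {p, u, q, s, t, r, v}
Let k=closure and c=complement:
  1. A     = {p, u, q, s, r}
  2. kA    = {p, u, q, s, t, r, v}
  3. cA    = {t, v}
  4. ckA   = {}
  5. kcA   = {u, t, v}
  6. ckcA  = {p, q, s, r}
— saturated at 6

6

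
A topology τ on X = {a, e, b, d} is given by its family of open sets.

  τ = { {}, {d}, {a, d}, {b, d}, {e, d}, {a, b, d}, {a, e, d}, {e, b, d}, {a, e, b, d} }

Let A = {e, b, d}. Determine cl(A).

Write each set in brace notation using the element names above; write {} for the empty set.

{a, e, b, d}

X∖A={a}, int(X∖A)={}, hence cl(A)={a, e, b, d}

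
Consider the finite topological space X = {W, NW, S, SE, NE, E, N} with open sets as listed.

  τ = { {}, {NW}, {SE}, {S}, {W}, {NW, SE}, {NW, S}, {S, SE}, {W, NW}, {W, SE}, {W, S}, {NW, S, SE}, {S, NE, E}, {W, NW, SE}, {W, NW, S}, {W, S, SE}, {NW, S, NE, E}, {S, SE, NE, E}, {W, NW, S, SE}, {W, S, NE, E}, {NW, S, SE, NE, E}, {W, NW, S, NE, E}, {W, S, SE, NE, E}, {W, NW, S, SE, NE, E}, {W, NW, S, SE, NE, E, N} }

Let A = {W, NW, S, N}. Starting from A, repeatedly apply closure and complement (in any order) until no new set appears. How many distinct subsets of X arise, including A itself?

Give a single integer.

closure: X∖int(X∖A) = X∖{SE} = {W, NW, S, NE, E, N}
Let k=closure and c=complement:
  1. A     = {W, NW, S, N}
  2. kA    = {W, NW, S, NE, E, N}
  3. cA    = {SE, NE, E}
  4. ckA   = {SE}
  5. kcA   = {SE, NE, E, N}
  6. kckA  = {SE, N}
  7. ckcA  = {W, NW, S}
  8. ckckA = {W, NW, S, NE, E}
— saturated at 8

8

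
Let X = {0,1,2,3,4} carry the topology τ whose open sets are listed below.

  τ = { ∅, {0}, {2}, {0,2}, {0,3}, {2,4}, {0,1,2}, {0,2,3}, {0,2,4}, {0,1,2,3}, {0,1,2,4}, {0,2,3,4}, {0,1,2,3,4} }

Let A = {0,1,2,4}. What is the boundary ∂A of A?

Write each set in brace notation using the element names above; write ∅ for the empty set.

{3}

opens ⊆ A: ∅, {0}, {2}, {2,4}, {0,2}, {0,2,4}, {0,1,2}, {0,1,2,4}; union → int = {0,1,2,4}
complement {3}; its interior ∅; cl(A) = X∖∅ = {0,1,2,3,4}
boundary = {0,1,2,3,4} ∖ {0,1,2,4} = {3}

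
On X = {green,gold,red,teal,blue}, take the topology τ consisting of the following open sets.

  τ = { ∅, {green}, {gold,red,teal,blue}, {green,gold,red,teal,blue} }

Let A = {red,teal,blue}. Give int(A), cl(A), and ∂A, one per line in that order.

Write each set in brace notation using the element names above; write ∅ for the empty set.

U open, U⊆A: ∅. int(A) = ⋃ = ∅
X∖A={green,gold}, int(X∖A)={green}, hence cl(A)={gold,red,teal,blue}
∂A: remove int from cl → {gold,red,teal,blue}

int(A) = ∅
cl(A)  = {gold,red,teal,blue}
∂A     = {gold,red,teal,blue}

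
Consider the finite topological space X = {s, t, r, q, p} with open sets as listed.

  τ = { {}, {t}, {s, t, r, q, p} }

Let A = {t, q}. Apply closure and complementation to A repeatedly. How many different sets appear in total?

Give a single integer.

6

X∖A={s, r, p}, int(X∖A)={}, hence cl(A)={s, t, r, q, p}
Orbit (k=closure, c=complement):
  1. A     = {t, q}
  2. kA    = {s, t, r, q, p}
  3. cA    = {s, r, p}
  4. ckA   = {}
  5. kcA   = {s, r, q, p}
  6. ckcA  = {t}
(closed under both — stop)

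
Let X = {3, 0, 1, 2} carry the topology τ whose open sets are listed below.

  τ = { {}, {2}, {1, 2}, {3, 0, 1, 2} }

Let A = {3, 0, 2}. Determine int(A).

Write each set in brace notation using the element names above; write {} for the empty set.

interior: largest open inside A is {2} (from {}, {2})

{2}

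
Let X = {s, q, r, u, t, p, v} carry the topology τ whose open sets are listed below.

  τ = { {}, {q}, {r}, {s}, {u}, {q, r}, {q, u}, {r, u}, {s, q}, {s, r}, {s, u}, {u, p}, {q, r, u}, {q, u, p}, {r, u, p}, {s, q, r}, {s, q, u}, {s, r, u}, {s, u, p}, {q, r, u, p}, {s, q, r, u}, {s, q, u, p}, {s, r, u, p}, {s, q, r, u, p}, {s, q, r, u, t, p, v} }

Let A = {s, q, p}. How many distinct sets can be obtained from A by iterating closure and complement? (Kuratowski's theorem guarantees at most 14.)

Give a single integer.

8

closure: X∖int(X∖A) = X∖{r, u} = {s, q, t, p, v}
Let k=closure and c=complement:
  1. A     = {s, q, p}
  2. kA    = {s, q, t, p, v}
  3. cA    = {r, u, t, v}
  4. ckA   = {r, u}
  5. kcA   = {r, u, t, p, v}
  6. ckcA  = {s, q}
  7. kckcA = {s, q, t, v}
  8. ckckcA = {r, u, p}
— saturated at 8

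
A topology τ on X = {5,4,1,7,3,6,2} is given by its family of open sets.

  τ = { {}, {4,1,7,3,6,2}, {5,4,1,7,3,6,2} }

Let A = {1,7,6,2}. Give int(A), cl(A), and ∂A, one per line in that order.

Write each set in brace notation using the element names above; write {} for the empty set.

open subsets of A: {}; so int(A) = {}
closure: X∖int(X∖A) = X∖{} = {5,4,1,7,3,6,2}
∂A = {5,4,1,7,3,6,2} minus {} = {5,4,1,7,3,6,2}

int(A) = {}
cl(A)  = {5,4,1,7,3,6,2}
∂A     = {5,4,1,7,3,6,2}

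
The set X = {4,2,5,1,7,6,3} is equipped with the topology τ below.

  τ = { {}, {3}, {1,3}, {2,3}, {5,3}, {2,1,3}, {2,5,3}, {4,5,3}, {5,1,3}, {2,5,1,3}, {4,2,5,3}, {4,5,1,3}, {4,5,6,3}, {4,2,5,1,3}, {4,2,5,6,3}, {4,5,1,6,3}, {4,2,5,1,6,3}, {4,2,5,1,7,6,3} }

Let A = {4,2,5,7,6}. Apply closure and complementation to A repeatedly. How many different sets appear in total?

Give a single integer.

4

complement {1,3}; its interior {1,3}; cl(A) = X∖{1,3} = {4,2,5,7,6}
With k = closure, c = complement:
  1. A     = {4,2,5,7,6}
  2. cA    = {1,3}
  3. kcA   = {4,2,5,1,7,6,3}
  4. ckcA  = {}
k, c of each give nothing new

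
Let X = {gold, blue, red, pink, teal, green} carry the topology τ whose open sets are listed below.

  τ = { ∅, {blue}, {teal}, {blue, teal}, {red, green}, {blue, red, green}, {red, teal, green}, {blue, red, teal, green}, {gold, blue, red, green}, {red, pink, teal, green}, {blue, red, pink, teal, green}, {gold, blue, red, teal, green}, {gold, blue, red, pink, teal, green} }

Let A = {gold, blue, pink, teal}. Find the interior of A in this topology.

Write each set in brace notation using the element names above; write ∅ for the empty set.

{blue, teal}

opens ⊆ A: ∅, {teal}, {blue}, {blue, teal}; union → int = {blue, teal}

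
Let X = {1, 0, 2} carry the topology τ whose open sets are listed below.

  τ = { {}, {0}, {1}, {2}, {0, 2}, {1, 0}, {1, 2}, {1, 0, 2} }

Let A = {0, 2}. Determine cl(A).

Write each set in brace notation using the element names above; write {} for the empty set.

cl via duality: int({1}) = {1}, so X∖{1} = {0, 2}

{0, 2}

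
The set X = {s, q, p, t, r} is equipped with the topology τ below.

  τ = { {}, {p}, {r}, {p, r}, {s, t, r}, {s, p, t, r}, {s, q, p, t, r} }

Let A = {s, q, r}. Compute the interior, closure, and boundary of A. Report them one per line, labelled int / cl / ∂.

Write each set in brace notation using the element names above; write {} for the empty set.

opens ⊆ A: {}, {r}; union → int = {r}
complement {p, t}; its interior {p}; cl(A) = X∖{p} = {s, q, t, r}
boundary = {s, q, t, r} ∖ {r} = {s, q, t}

int(A) = {r}
cl(A)  = {s, q, t, r}
∂A     = {s, q, t}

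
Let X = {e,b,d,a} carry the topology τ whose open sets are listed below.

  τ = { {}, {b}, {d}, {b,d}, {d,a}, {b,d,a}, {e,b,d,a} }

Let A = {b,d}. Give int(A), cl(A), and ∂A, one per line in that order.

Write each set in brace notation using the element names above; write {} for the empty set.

int(A) = {b,d}
cl(A)  = {e,b,d,a}
∂A     = {e,a}

open subsets of A: {}, {d}, {b}, {b,d}; so int(A) = {b,d}
closure: X∖int(X∖A) = X∖{} = {e,b,d,a}
∂A = {e,b,d,a} minus {b,d} = {e,a}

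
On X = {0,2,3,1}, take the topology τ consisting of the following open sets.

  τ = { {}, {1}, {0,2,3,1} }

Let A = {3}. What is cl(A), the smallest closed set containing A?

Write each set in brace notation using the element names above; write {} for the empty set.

{0,2,3}

cl via duality: int({0,2,1}) = {1}, so X∖{1} = {0,2,3}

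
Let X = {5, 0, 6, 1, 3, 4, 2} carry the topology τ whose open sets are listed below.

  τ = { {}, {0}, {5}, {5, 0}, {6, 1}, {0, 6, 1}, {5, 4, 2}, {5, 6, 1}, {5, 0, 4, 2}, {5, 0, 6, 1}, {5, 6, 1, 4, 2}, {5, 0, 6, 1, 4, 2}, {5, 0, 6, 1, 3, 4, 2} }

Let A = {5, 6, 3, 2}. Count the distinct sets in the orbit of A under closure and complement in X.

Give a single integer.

closure: X∖int(X∖A) = X∖{0} = {5, 6, 1, 3, 4, 2}
Let k=closure and c=complement:
  1. A     = {5, 6, 3, 2}
  2. kA    = {5, 6, 1, 3, 4, 2}
  3. cA    = {0, 1, 4}
  4. ckA   = {0}
  5. kcA   = {0, 6, 1, 3, 4, 2}
  6. kckA  = {0, 3}
  7. ckcA  = {5}
  8. ckckA = {5, 6, 1, 4, 2}
  9. kckcA = {5, 3, 4, 2}
  10. ckckcA = {0, 6, 1}
  11. kckckcA = {0, 6, 1, 3}
  12. ckckckcA = {5, 4, 2}
— saturated at 12

12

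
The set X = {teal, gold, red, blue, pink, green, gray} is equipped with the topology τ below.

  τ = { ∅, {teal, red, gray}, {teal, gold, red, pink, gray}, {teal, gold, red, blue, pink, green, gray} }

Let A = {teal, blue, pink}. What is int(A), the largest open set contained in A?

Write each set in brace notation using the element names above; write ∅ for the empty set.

∅

U open, U⊆A: ∅. int(A) = ⋃ = ∅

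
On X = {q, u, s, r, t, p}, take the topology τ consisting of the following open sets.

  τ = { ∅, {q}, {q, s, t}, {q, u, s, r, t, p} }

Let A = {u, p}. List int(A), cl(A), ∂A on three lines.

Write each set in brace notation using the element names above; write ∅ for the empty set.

int(A) = ∅
cl(A)  = {u, r, p}
∂A     = {u, r, p}

opens ⊆ A: ∅; union → int = ∅
complement {q, s, r, t}; its interior {q, s, t}; cl(A) = X∖{q, s, t} = {u, r, p}
boundary = {u, r, p} ∖ ∅ = {u, r, p}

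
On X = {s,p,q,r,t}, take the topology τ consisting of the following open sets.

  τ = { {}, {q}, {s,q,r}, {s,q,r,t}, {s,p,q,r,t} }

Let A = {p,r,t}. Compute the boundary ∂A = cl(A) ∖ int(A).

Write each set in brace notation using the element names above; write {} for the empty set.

{s,p,r,t}

opens ⊆ A: {}; union → int = {}
complement {s,q}; its interior {q}; cl(A) = X∖{q} = {s,p,r,t}
boundary = {s,p,r,t} ∖ {} = {s,p,r,t}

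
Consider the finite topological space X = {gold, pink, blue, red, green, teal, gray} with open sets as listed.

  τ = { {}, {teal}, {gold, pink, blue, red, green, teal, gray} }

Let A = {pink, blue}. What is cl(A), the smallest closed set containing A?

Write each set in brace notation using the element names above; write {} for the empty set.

{gold, pink, blue, red, green, gray}

complement {gold, red, green, teal, gray}; its interior {teal}; cl(A) = X∖{teal} = {gold, pink, blue, red, green, gray}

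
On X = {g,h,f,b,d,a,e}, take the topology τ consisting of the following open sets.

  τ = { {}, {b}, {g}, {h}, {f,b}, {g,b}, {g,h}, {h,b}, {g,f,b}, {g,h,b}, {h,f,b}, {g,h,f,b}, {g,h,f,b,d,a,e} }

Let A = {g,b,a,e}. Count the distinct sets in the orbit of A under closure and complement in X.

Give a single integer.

complement {h,f,d}; its interior {h}; cl(A) = X∖{h} = {g,f,b,d,a,e}
With k = closure, c = complement:
  1. A     = {g,b,a,e}
  2. kA    = {g,f,b,d,a,e}
  3. cA    = {h,f,d}
  4. ckA   = {h}
  5. kcA   = {h,f,d,a,e}
  6. kckA  = {h,d,a,e}
  7. ckcA  = {g,b}
  8. ckckA = {g,f,b}
k, c of each give nothing new

8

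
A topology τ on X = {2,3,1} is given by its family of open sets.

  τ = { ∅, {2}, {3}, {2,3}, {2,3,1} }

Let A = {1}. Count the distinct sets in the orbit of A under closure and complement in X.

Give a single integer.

X∖A={2,3}, int(X∖A)={2,3}, hence cl(A)={1}
Orbit (k=closure, c=complement):
  1. A     = {1}
  2. cA    = {2,3}
  3. kcA   = {2,3,1}
  4. ckcA  = ∅
(closed under both — stop)

4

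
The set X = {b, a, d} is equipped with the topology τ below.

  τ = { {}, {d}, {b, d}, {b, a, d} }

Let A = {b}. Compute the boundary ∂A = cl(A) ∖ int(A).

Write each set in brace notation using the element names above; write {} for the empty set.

{b, a}

open subsets of A: {}; so int(A) = {}
closure: X∖int(X∖A) = X∖{d} = {b, a}
∂A = {b, a} minus {} = {b, a}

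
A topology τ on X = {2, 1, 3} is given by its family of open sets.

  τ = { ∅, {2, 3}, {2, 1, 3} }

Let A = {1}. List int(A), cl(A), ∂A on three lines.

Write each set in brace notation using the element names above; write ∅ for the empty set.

interior: largest open inside A is ∅ (from ∅)
cl via duality: int({2, 3}) = {2, 3}, so X∖{2, 3} = {1}
cl∖int = {1}

int(A) = ∅
cl(A)  = {1}
∂A     = {1}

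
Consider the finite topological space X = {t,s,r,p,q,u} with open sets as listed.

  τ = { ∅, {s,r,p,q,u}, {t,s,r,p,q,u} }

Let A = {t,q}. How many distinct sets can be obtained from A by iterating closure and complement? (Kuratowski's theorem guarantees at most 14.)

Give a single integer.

4

complement {s,r,p,u}; its interior ∅; cl(A) = X∖∅ = {t,s,r,p,q,u}
With k = closure, c = complement:
  1. A     = {t,q}
  2. kA    = {t,s,r,p,q,u}
  3. cA    = {s,r,p,u}
  4. ckA   = ∅
k, c of each give nothing new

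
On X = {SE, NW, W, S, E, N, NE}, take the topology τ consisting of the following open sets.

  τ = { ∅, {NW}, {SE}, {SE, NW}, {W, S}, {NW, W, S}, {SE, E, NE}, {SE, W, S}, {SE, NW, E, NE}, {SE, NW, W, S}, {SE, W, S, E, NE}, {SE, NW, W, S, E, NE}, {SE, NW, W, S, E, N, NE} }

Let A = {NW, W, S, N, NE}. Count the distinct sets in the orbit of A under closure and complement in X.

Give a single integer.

8

complement {SE, E}; its interior {SE}; cl(A) = X∖{SE} = {NW, W, S, E, N, NE}
With k = closure, c = complement:
  1. A     = {NW, W, S, N, NE}
  2. kA    = {NW, W, S, E, N, NE}
  3. cA    = {SE, E}
  4. ckA   = {SE}
  5. kcA   = {SE, E, N, NE}
  6. ckcA  = {NW, W, S}
  7. kckcA = {NW, W, S, N}
  8. ckckcA = {SE, E, NE}
k, c of each give nothing new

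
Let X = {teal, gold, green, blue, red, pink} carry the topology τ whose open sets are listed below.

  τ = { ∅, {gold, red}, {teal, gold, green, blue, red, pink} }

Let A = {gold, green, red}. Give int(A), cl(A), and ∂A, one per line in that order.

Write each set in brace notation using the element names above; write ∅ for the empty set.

int(A) = {gold, red}
cl(A)  = {teal, gold, green, blue, red, pink}
∂A     = {teal, green, blue, pink}

interior: largest open inside A is {gold, red} (from ∅, {gold, red})
cl via duality: int({teal, blue, pink}) = ∅, so X∖∅ = {teal, gold, green, blue, red, pink}
cl∖int = {teal, green, blue, pink}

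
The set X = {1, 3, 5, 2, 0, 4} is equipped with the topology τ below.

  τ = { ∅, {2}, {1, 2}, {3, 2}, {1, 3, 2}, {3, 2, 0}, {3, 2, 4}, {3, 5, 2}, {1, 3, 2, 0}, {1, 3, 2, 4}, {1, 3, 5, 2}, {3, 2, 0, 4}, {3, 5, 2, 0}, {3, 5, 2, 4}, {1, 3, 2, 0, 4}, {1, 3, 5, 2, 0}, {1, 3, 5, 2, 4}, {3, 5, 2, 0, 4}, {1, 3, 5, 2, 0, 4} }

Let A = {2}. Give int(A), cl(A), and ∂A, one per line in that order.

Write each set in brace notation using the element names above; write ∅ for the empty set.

U open, U⊆A: ∅, {2}. int(A) = ⋃ = {2}
X∖A={1, 3, 5, 0, 4}, int(X∖A)=∅, hence cl(A)={1, 3, 5, 2, 0, 4}
∂A: remove int from cl → {1, 3, 5, 0, 4}

int(A) = {2}
cl(A)  = {1, 3, 5, 2, 0, 4}
∂A     = {1, 3, 5, 0, 4}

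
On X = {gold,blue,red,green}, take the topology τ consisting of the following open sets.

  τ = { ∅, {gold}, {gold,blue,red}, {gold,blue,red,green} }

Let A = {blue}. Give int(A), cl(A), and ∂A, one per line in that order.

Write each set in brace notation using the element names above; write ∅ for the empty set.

int(A) = ∅
cl(A)  = {blue,red,green}
∂A     = {blue,red,green}

interior: largest open inside A is ∅ (from ∅)
cl via duality: int({gold,red,green}) = {gold}, so X∖{gold} = {blue,red,green}
cl∖int = {blue,red,green}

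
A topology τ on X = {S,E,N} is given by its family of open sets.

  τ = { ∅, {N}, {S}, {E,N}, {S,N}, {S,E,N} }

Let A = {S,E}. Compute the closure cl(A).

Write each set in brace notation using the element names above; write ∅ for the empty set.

complement {N}; its interior {N}; cl(A) = X∖{N} = {S,E}

{S,E}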